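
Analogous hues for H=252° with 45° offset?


Base hue: 252°
Left analog: (252 - 45) mod 360 = 207°
Right analog: (252 + 45) mod 360 = 297°
Analogous hues = 207° and 297°


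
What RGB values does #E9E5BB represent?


E9 → 233 (R)
E5 → 229 (G)
BB → 187 (B)
= RGB(233, 229, 187)


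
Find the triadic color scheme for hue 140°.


Triadic: equally spaced at 120° intervals
H1 = 140°
H2 = (140 + 120) mod 360 = 260°
H3 = (140 + 240) mod 360 = 20°
Triadic = 140°, 260°, 20°


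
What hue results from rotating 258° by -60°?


New hue = (H + rotation) mod 360
New hue = (258 -60) mod 360
= 198 mod 360
= 198°


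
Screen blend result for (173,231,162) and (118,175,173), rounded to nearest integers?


Screen: C = 255 - (255-A)×(255-B)/255, rounded to nearest integer
R: 255 - (255-173)×(255-118)/255 = 255 - 11234/255 ≈ 255 - 44.055 = 210.945 → 211
G: 255 - (255-231)×(255-175)/255 = 255 - 1920/255 ≈ 255 - 7.529 = 247.471 → 247
B: 255 - (255-162)×(255-173)/255 = 255 - 7626/255 ≈ 255 - 29.906 = 225.094 → 225
= RGB(211, 247, 225)


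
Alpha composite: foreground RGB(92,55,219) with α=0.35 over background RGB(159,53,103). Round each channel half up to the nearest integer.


C = α×F + (1-α)×B, with 1-α = 0.65
R: 0.35×92 + 0.65×159 = 32.20 + 103.35 = 135.55 → 136
G: 0.35×55 + 0.65×53 = 19.25 + 34.45 = 53.70 → 54
B: 0.35×219 + 0.65×103 = 76.65 + 66.95 = 143.60 → 144
= RGB(136, 54, 144)


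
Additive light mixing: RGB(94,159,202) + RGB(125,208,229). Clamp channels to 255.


Additive: each channel = min(255, C₁+C₂)
R: 94+125 = 219 → 219
G: 159+208 = 367 → 255
B: 202+229 = 431 → 255
= RGB(219, 255, 255)


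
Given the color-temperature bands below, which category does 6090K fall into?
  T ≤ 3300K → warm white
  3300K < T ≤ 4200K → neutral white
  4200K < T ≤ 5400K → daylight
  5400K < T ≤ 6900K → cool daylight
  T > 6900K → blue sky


Temperature: 6090K
5400K < 6090K ≤ 6900K → cool daylight
Classification: cool daylight


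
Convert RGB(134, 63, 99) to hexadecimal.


R = 134 → 86 (hex)
G = 63 → 3F (hex)
B = 99 → 63 (hex)
Hex = #863F63


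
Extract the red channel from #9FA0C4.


Color: #9FA0C4
R = 9F = 159
G = A0 = 160
B = C4 = 196
Red = 159


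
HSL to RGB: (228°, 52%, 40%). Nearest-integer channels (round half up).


H=228°, S=0.52, L=0.40
C = (1-|2L-1|)×S = (1-|-0.20|)×0.52 = 0.416
H' = H/60 = 228/60 ≈ 3.8000; X = C×(1-|H' mod 2 - 1|) = 0.0832
m = L - C/2 = 0.40 - 0.208 = 0.192
Sector ⌊H'⌋ = 3 → (R',G',B') = (0.0, 0.0832, 0.416)
RGB = ((R'+m)×255, (G'+m)×255, (B'+m)×255) = (48.96, 70.176, 155.04)
Round half up → RGB(49, 70, 155)


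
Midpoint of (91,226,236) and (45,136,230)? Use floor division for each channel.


Midpoint: each channel = ⌊(C₁+C₂)/2⌋
R: ⌊(91+45)/2⌋ = 68
G: ⌊(226+136)/2⌋ = 181
B: ⌊(236+230)/2⌋ = 233
= RGB(68, 181, 233)


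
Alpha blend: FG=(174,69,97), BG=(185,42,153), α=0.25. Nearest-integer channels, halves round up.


C = α×F + (1-α)×B, with 1-α = 0.75
R: 0.25×174 + 0.75×185 = 43.50 + 138.75 = 182.25 → 182
G: 0.25×69 + 0.75×42 = 17.25 + 31.50 = 48.75 → 49
B: 0.25×97 + 0.75×153 = 24.25 + 114.75 = 139.00 → 139
= RGB(182, 49, 139)


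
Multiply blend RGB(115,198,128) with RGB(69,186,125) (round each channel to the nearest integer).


Multiply: C = A×B/255, rounded to nearest integer
R: 115×69/255 = 7935/255 ≈ 31.118 → 31
G: 198×186/255 = 36828/255 ≈ 144.424 → 144
B: 128×125/255 = 16000/255 ≈ 62.745 → 63
= RGB(31, 144, 63)


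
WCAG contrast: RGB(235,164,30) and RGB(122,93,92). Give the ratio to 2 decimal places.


Linearize each sRGB channel c=v/255: c/12.92 if c ≤ 0.04045 else ((c+0.055)/1.055)^2.4
L = 0.2126×R_lin + 0.7152×G_lin + 0.0722×B_lin
Color 1 (235,164,30):
  R=235: 235/255≈0.9216 > 0.04045 → ((0.9216+0.055)/1.055)^2.4 ≈ 0.83077
  G=164: 164/255≈0.6431 > 0.04045 → ((0.6431+0.055)/1.055)^2.4 ≈ 0.37124
  B=30: 30/255≈0.1176 > 0.04045 → ((0.1176+0.055)/1.055)^2.4 ≈ 0.01298
  L1 = 0.2126×0.83077 + 0.7152×0.37124 + 0.0722×0.01298 ≈ 0.44307
Color 2 (122,93,92):
  R=122: 122/255≈0.4784 > 0.04045 → ((0.4784+0.055)/1.055)^2.4 ≈ 0.19462
  G=93: 93/255≈0.3647 > 0.04045 → ((0.3647+0.055)/1.055)^2.4 ≈ 0.10946
  B=92: 92/255≈0.3608 > 0.04045 → ((0.3608+0.055)/1.055)^2.4 ≈ 0.10702
  L2 = 0.2126×0.19462 + 0.7152×0.10946 + 0.0722×0.10702 ≈ 0.12739
Lighter = 0.44307, Darker = 0.12739
Ratio = (L_lighter + 0.05) / (L_darker + 0.05)
Ratio = (0.44307 + 0.05) / (0.12739 + 0.05) = 0.49307 / 0.17739 ≈ 2.7796
Ratio ≈ 2.78:1


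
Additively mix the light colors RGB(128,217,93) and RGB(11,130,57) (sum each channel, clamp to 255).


Additive: each channel = min(255, C₁+C₂)
R: 128+11 = 139 → 139
G: 217+130 = 347 → 255
B: 93+57 = 150 → 150
= RGB(139, 255, 150)


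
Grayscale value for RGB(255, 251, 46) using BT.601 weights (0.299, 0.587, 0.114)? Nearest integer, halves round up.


Gray = 0.299×R + 0.587×G + 0.114×B
Gray = 0.299×255 + 0.587×251 + 0.114×46
Gray = 76.245 + 147.337 + 5.244
Gray = 228.826 → round half up → 229
Gray = 229


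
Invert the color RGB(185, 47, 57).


Invert: (255-R, 255-G, 255-B)
R: 255-185 = 70
G: 255-47 = 208
B: 255-57 = 198
= RGB(70, 208, 198)


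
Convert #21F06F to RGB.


21 → 33 (R)
F0 → 240 (G)
6F → 111 (B)
= RGB(33, 240, 111)


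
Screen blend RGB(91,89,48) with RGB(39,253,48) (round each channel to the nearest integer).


Screen: C = 255 - (255-A)×(255-B)/255, rounded to nearest integer
R: 255 - (255-91)×(255-39)/255 = 255 - 35424/255 ≈ 255 - 138.918 = 116.082 → 116
G: 255 - (255-89)×(255-253)/255 = 255 - 332/255 ≈ 255 - 1.302 = 253.698 → 254
B: 255 - (255-48)×(255-48)/255 = 255 - 42849/255 ≈ 255 - 168.035 = 86.965 → 87
= RGB(116, 254, 87)


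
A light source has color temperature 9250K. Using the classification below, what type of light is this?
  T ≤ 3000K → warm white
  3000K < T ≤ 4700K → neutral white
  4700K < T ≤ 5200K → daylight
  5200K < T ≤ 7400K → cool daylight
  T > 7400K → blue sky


Temperature: 9250K
9250K > 7400K → blue sky
Classification: blue sky


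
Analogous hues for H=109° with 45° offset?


Base hue: 109°
Left analog: (109 - 45) mod 360 = 64°
Right analog: (109 + 45) mod 360 = 154°
Analogous hues = 64° and 154°


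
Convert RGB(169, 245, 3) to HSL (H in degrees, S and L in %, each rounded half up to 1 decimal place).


Normalize: R'=169/255≈0.6627, G'=245/255≈0.9608, B'=3/255≈0.0118
Max=245/255, Min=3/255, Δ=Max-Min=242/255
L = (Max+Min)/2 = (245+3)/510 = 248/510 = 0.48627… → L = 48.6%
L ≤ 0.5 → S = Δ/(Max+Min) = 242/(245+3) = 242/248 = 0.97580… → S = 97.6%
(the 1/255 factors cancel in S and H, so raw channel differences can be used)
Max is G' → H = 60 × ((B-R)/Δ + 2) = 60 × ((3-169)/242 + 2)
  -166/242 + 2 = -0.6859… + 2 = 1.3140…
  H = 60 × 1.3140… = 78.842…° → H = 78.8°
= HSL(78.8°, 97.6%, 48.6%)


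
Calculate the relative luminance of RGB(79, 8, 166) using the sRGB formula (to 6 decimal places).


Linearize each channel (sRGB transfer function): c = v/255; c_lin = c/12.92 if c ≤ 0.04045, else ((c+0.055)/1.055)^2.4
  R: 79/255 ≈ 0.309804 > 0.04045 → ((0.309804+0.055)/1.055)^2.4 ≈ 0.078187
  G: 8/255 ≈ 0.031373 ≤ 0.04045 → 0.031373/12.92 ≈ 0.002428
  B: 166/255 ≈ 0.650980 > 0.04045 → ((0.650980+0.055)/1.055)^2.4 ≈ 0.381326
R_lin = 0.078187, G_lin = 0.002428, B_lin = 0.381326
L = 0.2126×R + 0.7152×G + 0.0722×B
L = 0.2126×0.078187 + 0.7152×0.002428 + 0.0722×0.381326
L ≈ 0.045891


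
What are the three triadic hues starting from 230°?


Triadic: equally spaced at 120° intervals
H1 = 230°
H2 = (230 + 120) mod 360 = 350°
H3 = (230 + 240) mod 360 = 110°
Triadic = 230°, 350°, 110°


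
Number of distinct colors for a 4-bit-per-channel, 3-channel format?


Total bits = 4 bits/channel × 3 channels = 12 bits
Distinct colors = 2^12
= 4,096 colors


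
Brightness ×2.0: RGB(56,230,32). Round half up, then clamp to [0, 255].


Multiply each channel by 2.0, round half up, clamp to [0, 255]
R: 56×2.0 = 112
G: 230×2.0 = 460 → clamp → 255
B: 32×2.0 = 64
= RGB(112, 255, 64)


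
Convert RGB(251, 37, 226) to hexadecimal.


R = 251 → FB (hex)
G = 37 → 25 (hex)
B = 226 → E2 (hex)
Hex = #FB25E2


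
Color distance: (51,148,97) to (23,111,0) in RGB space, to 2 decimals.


d = √[(R₁-R₂)² + (G₁-G₂)² + (B₁-B₂)²]
d = √[(51-23)² + (148-111)² + (97-0)²]
d = √[784 + 1369 + 9409]
d = √11562
d ≈ 107.53


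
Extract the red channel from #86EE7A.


Color: #86EE7A
R = 86 = 134
G = EE = 238
B = 7A = 122
Red = 134


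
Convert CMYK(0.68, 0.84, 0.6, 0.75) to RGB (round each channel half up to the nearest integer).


R = 255 × (1-C) × (1-K) = 255 × 0.32 × 0.25 = 20.4 → 20
G = 255 × (1-M) × (1-K) = 255 × 0.16 × 0.25 = 10.2 → 10
B = 255 × (1-Y) × (1-K) = 255 × 0.40 × 0.25 = 25.5 → 26
= RGB(20, 10, 26)


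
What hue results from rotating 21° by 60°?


New hue = (H + rotation) mod 360
New hue = (21 + 60) mod 360
= 81 mod 360
= 81°


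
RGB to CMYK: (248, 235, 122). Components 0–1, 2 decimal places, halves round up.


R'=248/255≈0.9725, G'=235/255≈0.9216, B'=122/255≈0.4784
K = 1 - max(R',G',B') = 1 - 248/255 = 7/255 = 0.02745… → 0.03
(1-R'-K)/(1-K) simplifies to (max-R)/max with max = 248:
C = (248-248)/248 = 0/248 = 0 → 0.00
M = (248-235)/248 = 13/248 = 0.05241… → 0.05
Y = (248-122)/248 = 126/248 = 0.50806… → 0.51
= CMYK(0.00, 0.05, 0.51, 0.03)


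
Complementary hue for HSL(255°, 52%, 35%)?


Complement = opposite side of color wheel = hue + 180°
H' = (255 + 180) mod 360 = 75°
S and L unchanged.
= HSL(75°, 52%, 35%)


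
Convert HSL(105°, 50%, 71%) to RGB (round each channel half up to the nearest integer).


H=105°, S=0.50, L=0.71
C = (1-|2L-1|)×S = (1-|0.42|)×0.50 = 0.29
H' = H/60 = 105/60 ≈ 1.7500; X = C×(1-|H' mod 2 - 1|) = 0.0725
m = L - C/2 = 0.71 - 0.145 = 0.565
Sector ⌊H'⌋ = 1 → (R',G',B') = (0.0725, 0.29, 0.0)
RGB = ((R'+m)×255, (G'+m)×255, (B'+m)×255) = (162.5625, 218.025, 144.075)
Round half up → RGB(163, 218, 144)


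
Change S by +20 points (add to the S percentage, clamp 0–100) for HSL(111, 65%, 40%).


Original S = 65%
Adjustment = +20 percentage points
New S = 65 + (20) = 85
Clamp to [0, 100] → 85
= HSL(111°, 85%, 40%)


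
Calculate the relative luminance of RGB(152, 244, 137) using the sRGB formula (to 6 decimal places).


Linearize each channel (sRGB transfer function): c = v/255; c_lin = c/12.92 if c ≤ 0.04045, else ((c+0.055)/1.055)^2.4
  R: 152/255 ≈ 0.596078 > 0.04045 → ((0.596078+0.055)/1.055)^2.4 ≈ 0.313989
  G: 244/255 ≈ 0.956863 > 0.04045 → ((0.956863+0.055)/1.055)^2.4 ≈ 0.904661
  B: 137/255 ≈ 0.537255 > 0.04045 → ((0.537255+0.055)/1.055)^2.4 ≈ 0.250158
R_lin = 0.313989, G_lin = 0.904661, B_lin = 0.250158
L = 0.2126×R + 0.7152×G + 0.0722×B
L = 0.2126×0.313989 + 0.7152×0.904661 + 0.0722×0.250158
L ≈ 0.731829


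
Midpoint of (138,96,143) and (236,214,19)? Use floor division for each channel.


Midpoint: each channel = ⌊(C₁+C₂)/2⌋
R: ⌊(138+236)/2⌋ = 187
G: ⌊(96+214)/2⌋ = 155
B: ⌊(143+19)/2⌋ = 81
= RGB(187, 155, 81)


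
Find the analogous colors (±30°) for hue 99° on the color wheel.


Base hue: 99°
Left analog: (99 - 30) mod 360 = 69°
Right analog: (99 + 30) mod 360 = 129°
Analogous hues = 69° and 129°


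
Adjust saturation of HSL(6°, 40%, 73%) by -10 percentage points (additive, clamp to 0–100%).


Original S = 40%
Adjustment = -10 percentage points
New S = 40 + (-10) = 30
Clamp to [0, 100] → 30
= HSL(6°, 30%, 73%)


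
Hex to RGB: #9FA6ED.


9F → 159 (R)
A6 → 166 (G)
ED → 237 (B)
= RGB(159, 166, 237)


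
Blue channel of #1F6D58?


Color: #1F6D58
R = 1F = 31
G = 6D = 109
B = 58 = 88
Blue = 88


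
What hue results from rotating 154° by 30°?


New hue = (H + rotation) mod 360
New hue = (154 + 30) mod 360
= 184 mod 360
= 184°


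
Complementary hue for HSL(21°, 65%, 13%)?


Complement = opposite side of color wheel = hue + 180°
H' = (21 + 180) mod 360 = 201°
S and L unchanged.
= HSL(201°, 65%, 13%)


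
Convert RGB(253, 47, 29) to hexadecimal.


R = 253 → FD (hex)
G = 47 → 2F (hex)
B = 29 → 1D (hex)
Hex = #FD2F1D


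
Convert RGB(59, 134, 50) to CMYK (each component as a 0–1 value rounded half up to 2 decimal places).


R'=59/255≈0.2314, G'=134/255≈0.5255, B'=50/255≈0.1961
K = 1 - max(R',G',B') = 1 - 134/255 = 121/255 = 0.47450… → 0.47
(1-R'-K)/(1-K) simplifies to (max-R)/max with max = 134:
C = (134-59)/134 = 75/134 = 0.55970… → 0.56
M = (134-134)/134 = 0/134 = 0 → 0.00
Y = (134-50)/134 = 84/134 = 0.62686… → 0.63
= CMYK(0.56, 0.00, 0.63, 0.47)


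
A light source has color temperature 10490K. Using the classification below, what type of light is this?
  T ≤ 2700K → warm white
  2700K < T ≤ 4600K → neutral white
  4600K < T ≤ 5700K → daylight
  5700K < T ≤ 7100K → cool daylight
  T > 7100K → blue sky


Temperature: 10490K
10490K > 7100K → blue sky
Classification: blue sky


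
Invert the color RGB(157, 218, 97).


Invert: (255-R, 255-G, 255-B)
R: 255-157 = 98
G: 255-218 = 37
B: 255-97 = 158
= RGB(98, 37, 158)


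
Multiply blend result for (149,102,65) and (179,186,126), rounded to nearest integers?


Multiply: C = A×B/255, rounded to nearest integer
R: 149×179/255 = 26671/255 ≈ 104.592 → 105
G: 102×186/255 = 18972/255 ≈ 74.400 → 74
B: 65×126/255 = 8190/255 ≈ 32.118 → 32
= RGB(105, 74, 32)


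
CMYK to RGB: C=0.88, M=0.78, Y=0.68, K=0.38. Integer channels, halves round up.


R = 255 × (1-C) × (1-K) = 255 × 0.12 × 0.62 = 18.972 → 19
G = 255 × (1-M) × (1-K) = 255 × 0.22 × 0.62 = 34.782 → 35
B = 255 × (1-Y) × (1-K) = 255 × 0.32 × 0.62 = 50.592 → 51
= RGB(19, 35, 51)


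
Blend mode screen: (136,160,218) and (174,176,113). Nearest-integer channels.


Screen: C = 255 - (255-A)×(255-B)/255, rounded to nearest integer
R: 255 - (255-136)×(255-174)/255 = 255 - 9639/255 ≈ 255 - 37.800 = 217.200 → 217
G: 255 - (255-160)×(255-176)/255 = 255 - 7505/255 ≈ 255 - 29.431 = 225.569 → 226
B: 255 - (255-218)×(255-113)/255 = 255 - 5254/255 ≈ 255 - 20.604 = 234.396 → 234
= RGB(217, 226, 234)


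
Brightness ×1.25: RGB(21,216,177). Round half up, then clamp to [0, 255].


Multiply each channel by 1.25, round half up, clamp to [0, 255]
R: 21×1.25 = 26.25 → round → 26
G: 216×1.25 = 270 → clamp → 255
B: 177×1.25 = 221.25 → round → 221
= RGB(26, 255, 221)


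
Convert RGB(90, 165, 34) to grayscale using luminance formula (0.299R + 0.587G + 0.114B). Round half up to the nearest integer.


Gray = 0.299×R + 0.587×G + 0.114×B
Gray = 0.299×90 + 0.587×165 + 0.114×34
Gray = 26.910 + 96.855 + 3.876
Gray = 127.641 → round half up → 128
Gray = 128


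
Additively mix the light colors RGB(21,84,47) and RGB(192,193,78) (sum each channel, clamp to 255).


Additive: each channel = min(255, C₁+C₂)
R: 21+192 = 213 → 213
G: 84+193 = 277 → 255
B: 47+78 = 125 → 125
= RGB(213, 255, 125)


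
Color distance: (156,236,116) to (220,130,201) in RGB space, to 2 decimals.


d = √[(R₁-R₂)² + (G₁-G₂)² + (B₁-B₂)²]
d = √[(156-220)² + (236-130)² + (116-201)²]
d = √[4096 + 11236 + 7225]
d = √22557
d ≈ 150.19


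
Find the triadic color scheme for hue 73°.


Triadic: equally spaced at 120° intervals
H1 = 73°
H2 = (73 + 120) mod 360 = 193°
H3 = (73 + 240) mod 360 = 313°
Triadic = 73°, 193°, 313°


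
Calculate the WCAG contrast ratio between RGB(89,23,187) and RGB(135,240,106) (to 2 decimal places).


Linearize each sRGB channel c=v/255: c/12.92 if c ≤ 0.04045 else ((c+0.055)/1.055)^2.4
L = 0.2126×R_lin + 0.7152×G_lin + 0.0722×B_lin
Color 1 (89,23,187):
  R=89: 89/255≈0.3490 > 0.04045 → ((0.3490+0.055)/1.055)^2.4 ≈ 0.09990
  G=23: 23/255≈0.0902 > 0.04045 → ((0.0902+0.055)/1.055)^2.4 ≈ 0.00857
  B=187: 187/255≈0.7333 > 0.04045 → ((0.7333+0.055)/1.055)^2.4 ≈ 0.49693
  L1 = 0.2126×0.09990 + 0.7152×0.00857 + 0.0722×0.49693 ≈ 0.06324
Color 2 (135,240,106):
  R=135: 135/255≈0.5294 > 0.04045 → ((0.5294+0.055)/1.055)^2.4 ≈ 0.24228
  G=240: 240/255≈0.9412 > 0.04045 → ((0.9412+0.055)/1.055)^2.4 ≈ 0.87137
  B=106: 106/255≈0.4157 > 0.04045 → ((0.4157+0.055)/1.055)^2.4 ≈ 0.14413
  L2 = 0.2126×0.24228 + 0.7152×0.87137 + 0.0722×0.14413 ≈ 0.68512
Lighter = 0.68512, Darker = 0.06324
Ratio = (L_lighter + 0.05) / (L_darker + 0.05)
Ratio = (0.68512 + 0.05) / (0.06324 + 0.05) = 0.73512 / 0.11324 ≈ 6.4914
Ratio ≈ 6.49:1


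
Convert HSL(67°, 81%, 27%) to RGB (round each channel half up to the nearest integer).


H=67°, S=0.81, L=0.27
C = (1-|2L-1|)×S = (1-|-0.46|)×0.81 = 0.4374
H' = H/60 = 67/60 ≈ 1.1167; X = C×(1-|H' mod 2 - 1|) = 0.38637
m = L - C/2 = 0.27 - 0.2187 = 0.0513
Sector ⌊H'⌋ = 1 → (R',G',B') = (0.38637, 0.4374, 0.0)
RGB = ((R'+m)×255, (G'+m)×255, (B'+m)×255) = (111.60585, 124.6185, 13.0815)
Round half up → RGB(112, 125, 13)


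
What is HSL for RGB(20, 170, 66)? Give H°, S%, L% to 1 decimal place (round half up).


Normalize: R'=20/255≈0.0784, G'=170/255≈0.6667, B'=66/255≈0.2588
Max=170/255, Min=20/255, Δ=Max-Min=150/255
L = (Max+Min)/2 = (170+20)/510 = 190/510 = 0.37254… → L = 37.3%
L ≤ 0.5 → S = Δ/(Max+Min) = 150/(170+20) = 150/190 = 0.78947… → S = 78.9%
(the 1/255 factors cancel in S and H, so raw channel differences can be used)
Max is G' → H = 60 × ((B-R)/Δ + 2) = 60 × ((66-20)/150 + 2)
  46/150 + 2 = 0.3066… + 2 = 2.3066…
  H = 60 × 2.3066… = 138.4° → H = 138.4°
= HSL(138.4°, 78.9%, 37.3%)


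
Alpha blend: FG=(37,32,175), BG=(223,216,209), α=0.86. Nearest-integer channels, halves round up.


C = α×F + (1-α)×B, with 1-α = 0.14
R: 0.86×37 + 0.14×223 = 31.82 + 31.22 = 63.04 → 63
G: 0.86×32 + 0.14×216 = 27.52 + 30.24 = 57.76 → 58
B: 0.86×175 + 0.14×209 = 150.50 + 29.26 = 179.76 → 180
= RGB(63, 58, 180)


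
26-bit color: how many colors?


Colors = 2^bits = 2^26
= 67,108,864 colors


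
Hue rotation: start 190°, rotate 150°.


New hue = (H + rotation) mod 360
New hue = (190 + 150) mod 360
= 340 mod 360
= 340°


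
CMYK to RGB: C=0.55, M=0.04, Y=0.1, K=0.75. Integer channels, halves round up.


R = 255 × (1-C) × (1-K) = 255 × 0.45 × 0.25 = 28.6875 → 29
G = 255 × (1-M) × (1-K) = 255 × 0.96 × 0.25 = 61.2 → 61
B = 255 × (1-Y) × (1-K) = 255 × 0.90 × 0.25 = 57.375 → 57
= RGB(29, 61, 57)


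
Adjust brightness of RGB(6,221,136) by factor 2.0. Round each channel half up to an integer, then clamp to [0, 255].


Multiply each channel by 2.0, round half up, clamp to [0, 255]
R: 6×2.0 = 12
G: 221×2.0 = 442 → clamp → 255
B: 136×2.0 = 272 → clamp → 255
= RGB(12, 255, 255)


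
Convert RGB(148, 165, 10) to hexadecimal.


R = 148 → 94 (hex)
G = 165 → A5 (hex)
B = 10 → 0A (hex)
Hex = #94A50A


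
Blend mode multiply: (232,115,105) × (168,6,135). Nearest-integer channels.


Multiply: C = A×B/255, rounded to nearest integer
R: 232×168/255 = 38976/255 ≈ 152.847 → 153
G: 115×6/255 = 690/255 ≈ 2.706 → 3
B: 105×135/255 = 14175/255 ≈ 55.588 → 56
= RGB(153, 3, 56)


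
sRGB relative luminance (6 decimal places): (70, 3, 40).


Linearize each channel (sRGB transfer function): c = v/255; c_lin = c/12.92 if c ≤ 0.04045, else ((c+0.055)/1.055)^2.4
  R: 70/255 ≈ 0.274510 > 0.04045 → ((0.274510+0.055)/1.055)^2.4 ≈ 0.061246
  G: 3/255 ≈ 0.011765 ≤ 0.04045 → 0.011765/12.92 ≈ 0.000911
  B: 40/255 ≈ 0.156863 > 0.04045 → ((0.156863+0.055)/1.055)^2.4 ≈ 0.021219
R_lin = 0.061246, G_lin = 0.000911, B_lin = 0.021219
L = 0.2126×R + 0.7152×G + 0.0722×B
L = 0.2126×0.061246 + 0.7152×0.000911 + 0.0722×0.021219
L ≈ 0.015204


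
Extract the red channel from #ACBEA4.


Color: #ACBEA4
R = AC = 172
G = BE = 190
B = A4 = 164
Red = 172


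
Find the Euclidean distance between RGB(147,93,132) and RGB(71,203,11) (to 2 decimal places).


d = √[(R₁-R₂)² + (G₁-G₂)² + (B₁-B₂)²]
d = √[(147-71)² + (93-203)² + (132-11)²]
d = √[5776 + 12100 + 14641]
d = √32517
d ≈ 180.32


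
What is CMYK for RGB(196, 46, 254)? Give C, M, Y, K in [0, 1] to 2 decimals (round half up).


R'=196/255≈0.7686, G'=46/255≈0.1804, B'=254/255≈0.9961
K = 1 - max(R',G',B') = 1 - 254/255 = 1/255 = 0.00392… → 0.00
(1-R'-K)/(1-K) simplifies to (max-R)/max with max = 254:
C = (254-196)/254 = 58/254 = 0.22834… → 0.23
M = (254-46)/254 = 208/254 = 0.81889… → 0.82
Y = (254-254)/254 = 0/254 = 0 → 0.00
= CMYK(0.23, 0.82, 0.00, 0.00)


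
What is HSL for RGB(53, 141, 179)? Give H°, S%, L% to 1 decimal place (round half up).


Normalize: R'=53/255≈0.2078, G'=141/255≈0.5529, B'=179/255≈0.7020
Max=179/255, Min=53/255, Δ=Max-Min=126/255
L = (Max+Min)/2 = (179+53)/510 = 232/510 = 0.45490… → L = 45.5%
L ≤ 0.5 → S = Δ/(Max+Min) = 126/(179+53) = 126/232 = 0.54310… → S = 54.3%
(the 1/255 factors cancel in S and H, so raw channel differences can be used)
Max is B' → H = 60 × ((R-G)/Δ + 4) = 60 × ((53-141)/126 + 4)
  -88/126 + 4 = -0.6984… + 4 = 3.3015…
  H = 60 × 3.3015… = 198.095…° → H = 198.1°
= HSL(198.1°, 54.3%, 45.5%)


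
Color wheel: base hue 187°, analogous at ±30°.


Base hue: 187°
Left analog: (187 - 30) mod 360 = 157°
Right analog: (187 + 30) mod 360 = 217°
Analogous hues = 157° and 217°


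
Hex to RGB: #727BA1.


72 → 114 (R)
7B → 123 (G)
A1 → 161 (B)
= RGB(114, 123, 161)


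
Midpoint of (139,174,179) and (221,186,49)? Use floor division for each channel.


Midpoint: each channel = ⌊(C₁+C₂)/2⌋
R: ⌊(139+221)/2⌋ = 180
G: ⌊(174+186)/2⌋ = 180
B: ⌊(179+49)/2⌋ = 114
= RGB(180, 180, 114)


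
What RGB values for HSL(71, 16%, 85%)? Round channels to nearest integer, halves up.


H=71°, S=0.16, L=0.85
C = (1-|2L-1|)×S = (1-|0.70|)×0.16 = 0.048
H' = H/60 = 71/60 ≈ 1.1833; X = C×(1-|H' mod 2 - 1|) = 0.0392
m = L - C/2 = 0.85 - 0.024 = 0.826
Sector ⌊H'⌋ = 1 → (R',G',B') = (0.0392, 0.048, 0.0)
RGB = ((R'+m)×255, (G'+m)×255, (B'+m)×255) = (220.626, 222.87, 210.63)
Round half up → RGB(221, 223, 211)


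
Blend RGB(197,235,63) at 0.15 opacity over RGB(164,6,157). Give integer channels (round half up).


C = α×F + (1-α)×B, with 1-α = 0.85
R: 0.15×197 + 0.85×164 = 29.55 + 139.40 = 168.95 → 169
G: 0.15×235 + 0.85×6 = 35.25 + 5.10 = 40.35 → 40
B: 0.15×63 + 0.85×157 = 9.45 + 133.45 = 142.90 → 143
= RGB(169, 40, 143)


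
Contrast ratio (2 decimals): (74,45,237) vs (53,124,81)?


Linearize each sRGB channel c=v/255: c/12.92 if c ≤ 0.04045 else ((c+0.055)/1.055)^2.4
L = 0.2126×R_lin + 0.7152×G_lin + 0.0722×B_lin
Color 1 (74,45,237):
  R=74: 74/255≈0.2902 > 0.04045 → ((0.2902+0.055)/1.055)^2.4 ≈ 0.06848
  G=45: 45/255≈0.1765 > 0.04045 → ((0.1765+0.055)/1.055)^2.4 ≈ 0.02624
  B=237: 237/255≈0.9294 > 0.04045 → ((0.9294+0.055)/1.055)^2.4 ≈ 0.84687
  L1 = 0.2126×0.06848 + 0.7152×0.02624 + 0.0722×0.84687 ≈ 0.09447
Color 2 (53,124,81):
  R=53: 53/255≈0.2078 > 0.04045 → ((0.2078+0.055)/1.055)^2.4 ≈ 0.03560
  G=124: 124/255≈0.4863 > 0.04045 → ((0.4863+0.055)/1.055)^2.4 ≈ 0.20156
  B=81: 81/255≈0.3176 > 0.04045 → ((0.3176+0.055)/1.055)^2.4 ≈ 0.08228
  L2 = 0.2126×0.03560 + 0.7152×0.20156 + 0.0722×0.08228 ≈ 0.15766
Lighter = 0.15766, Darker = 0.09447
Ratio = (L_lighter + 0.05) / (L_darker + 0.05)
Ratio = (0.15766 + 0.05) / (0.09447 + 0.05) = 0.20766 / 0.14447 ≈ 1.4374
Ratio ≈ 1.44:1


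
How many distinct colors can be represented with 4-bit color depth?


Colors = 2^bits = 2^4
= 16 colors


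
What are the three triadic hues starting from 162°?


Triadic: equally spaced at 120° intervals
H1 = 162°
H2 = (162 + 120) mod 360 = 282°
H3 = (162 + 240) mod 360 = 42°
Triadic = 162°, 282°, 42°


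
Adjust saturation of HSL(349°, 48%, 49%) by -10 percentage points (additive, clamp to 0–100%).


Original S = 48%
Adjustment = -10 percentage points
New S = 48 + (-10) = 38
Clamp to [0, 100] → 38
= HSL(349°, 38%, 49%)


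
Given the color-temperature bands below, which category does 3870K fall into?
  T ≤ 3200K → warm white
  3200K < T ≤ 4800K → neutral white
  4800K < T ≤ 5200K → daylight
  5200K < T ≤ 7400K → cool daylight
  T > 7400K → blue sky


Temperature: 3870K
3200K < 3870K ≤ 4800K → neutral white
Classification: neutral white


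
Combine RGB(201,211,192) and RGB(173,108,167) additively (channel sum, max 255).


Additive: each channel = min(255, C₁+C₂)
R: 201+173 = 374 → 255
G: 211+108 = 319 → 255
B: 192+167 = 359 → 255
= RGB(255, 255, 255)


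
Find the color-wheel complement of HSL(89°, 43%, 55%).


Complement = opposite side of color wheel = hue + 180°
H' = (89 + 180) mod 360 = 269°
S and L unchanged.
= HSL(269°, 43%, 55%)


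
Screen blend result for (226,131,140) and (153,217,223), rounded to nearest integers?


Screen: C = 255 - (255-A)×(255-B)/255, rounded to nearest integer
R: 255 - (255-226)×(255-153)/255 = 255 - 2958/255 ≈ 255 - 11.600 = 243.400 → 243
G: 255 - (255-131)×(255-217)/255 = 255 - 4712/255 ≈ 255 - 18.478 = 236.522 → 237
B: 255 - (255-140)×(255-223)/255 = 255 - 3680/255 ≈ 255 - 14.431 = 240.569 → 241
= RGB(243, 237, 241)


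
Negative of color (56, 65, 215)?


Invert: (255-R, 255-G, 255-B)
R: 255-56 = 199
G: 255-65 = 190
B: 255-215 = 40
= RGB(199, 190, 40)


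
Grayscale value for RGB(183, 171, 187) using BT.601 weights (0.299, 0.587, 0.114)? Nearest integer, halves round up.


Gray = 0.299×R + 0.587×G + 0.114×B
Gray = 0.299×183 + 0.587×171 + 0.114×187
Gray = 54.717 + 100.377 + 21.318
Gray = 176.412 → round half up → 176
Gray = 176


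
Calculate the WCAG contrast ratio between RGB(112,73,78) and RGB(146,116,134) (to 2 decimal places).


Linearize each sRGB channel c=v/255: c/12.92 if c ≤ 0.04045 else ((c+0.055)/1.055)^2.4
L = 0.2126×R_lin + 0.7152×G_lin + 0.0722×B_lin
Color 1 (112,73,78):
  R=112: 112/255≈0.4392 > 0.04045 → ((0.4392+0.055)/1.055)^2.4 ≈ 0.16203
  G=73: 73/255≈0.2863 > 0.04045 → ((0.2863+0.055)/1.055)^2.4 ≈ 0.06663
  B=78: 78/255≈0.3059 > 0.04045 → ((0.3059+0.055)/1.055)^2.4 ≈ 0.07619
  L1 = 0.2126×0.16203 + 0.7152×0.06663 + 0.0722×0.07619 ≈ 0.08760
Color 2 (146,116,134):
  R=146: 146/255≈0.5725 > 0.04045 → ((0.5725+0.055)/1.055)^2.4 ≈ 0.28744
  G=116: 116/255≈0.4549 > 0.04045 → ((0.4549+0.055)/1.055)^2.4 ≈ 0.17465
  B=134: 134/255≈0.5255 > 0.04045 → ((0.5255+0.055)/1.055)^2.4 ≈ 0.23840
  L2 = 0.2126×0.28744 + 0.7152×0.17465 + 0.0722×0.23840 ≈ 0.20323
Lighter = 0.20323, Darker = 0.08760
Ratio = (L_lighter + 0.05) / (L_darker + 0.05)
Ratio = (0.20323 + 0.05) / (0.08760 + 0.05) = 0.25323 / 0.13760 ≈ 1.8403
Ratio ≈ 1.84:1


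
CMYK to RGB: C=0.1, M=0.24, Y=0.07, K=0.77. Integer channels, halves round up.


R = 255 × (1-C) × (1-K) = 255 × 0.90 × 0.23 = 52.785 → 53
G = 255 × (1-M) × (1-K) = 255 × 0.76 × 0.23 = 44.574 → 45
B = 255 × (1-Y) × (1-K) = 255 × 0.93 × 0.23 = 54.5445 → 55
= RGB(53, 45, 55)


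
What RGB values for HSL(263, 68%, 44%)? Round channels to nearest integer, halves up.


H=263°, S=0.68, L=0.44
C = (1-|2L-1|)×S = (1-|-0.12|)×0.68 = 0.5984
H' = H/60 = 263/60 ≈ 4.3833; X = C×(1-|H' mod 2 - 1|) ≈ 0.2294
m = L - C/2 = 0.44 - 0.2992 = 0.1408
Sector ⌊H'⌋ = 4 → (R',G',B') = (≈0.2294, 0.0, 0.5984)
RGB = ((R'+m)×255, (G'+m)×255, (B'+m)×255) = (94.3976, 35.904, 188.496)
Round half up → RGB(94, 36, 188)


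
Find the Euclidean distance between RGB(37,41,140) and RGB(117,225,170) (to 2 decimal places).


d = √[(R₁-R₂)² + (G₁-G₂)² + (B₁-B₂)²]
d = √[(37-117)² + (41-225)² + (140-170)²]
d = √[6400 + 33856 + 900]
d = √41156
d ≈ 202.87


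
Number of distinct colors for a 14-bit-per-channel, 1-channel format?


Total bits = 14 bits/channel × 1 channels = 14 bits
Distinct colors = 2^14
= 16,384 colors


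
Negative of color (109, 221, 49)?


Invert: (255-R, 255-G, 255-B)
R: 255-109 = 146
G: 255-221 = 34
B: 255-49 = 206
= RGB(146, 34, 206)


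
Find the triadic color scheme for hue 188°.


Triadic: equally spaced at 120° intervals
H1 = 188°
H2 = (188 + 120) mod 360 = 308°
H3 = (188 + 240) mod 360 = 68°
Triadic = 188°, 308°, 68°


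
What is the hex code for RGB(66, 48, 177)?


R = 66 → 42 (hex)
G = 48 → 30 (hex)
B = 177 → B1 (hex)
Hex = #4230B1


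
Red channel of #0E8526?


Color: #0E8526
R = 0E = 14
G = 85 = 133
B = 26 = 38
Red = 14


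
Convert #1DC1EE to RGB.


1D → 29 (R)
C1 → 193 (G)
EE → 238 (B)
= RGB(29, 193, 238)


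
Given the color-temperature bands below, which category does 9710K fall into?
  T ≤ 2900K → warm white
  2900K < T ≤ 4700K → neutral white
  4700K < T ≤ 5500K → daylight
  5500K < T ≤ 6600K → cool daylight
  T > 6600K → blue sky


Temperature: 9710K
9710K > 6600K → blue sky
Classification: blue sky


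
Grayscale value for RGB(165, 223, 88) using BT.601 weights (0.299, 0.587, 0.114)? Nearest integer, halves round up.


Gray = 0.299×R + 0.587×G + 0.114×B
Gray = 0.299×165 + 0.587×223 + 0.114×88
Gray = 49.335 + 130.901 + 10.032
Gray = 190.268 → round half up → 190
Gray = 190


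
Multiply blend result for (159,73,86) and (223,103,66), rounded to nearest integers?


Multiply: C = A×B/255, rounded to nearest integer
R: 159×223/255 = 35457/255 ≈ 139.047 → 139
G: 73×103/255 = 7519/255 ≈ 29.486 → 29
B: 86×66/255 = 5676/255 ≈ 22.259 → 22
= RGB(139, 29, 22)


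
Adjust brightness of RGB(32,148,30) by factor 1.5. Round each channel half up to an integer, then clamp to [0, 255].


Multiply each channel by 1.5, round half up, clamp to [0, 255]
R: 32×1.5 = 48
G: 148×1.5 = 222
B: 30×1.5 = 45
= RGB(48, 222, 45)


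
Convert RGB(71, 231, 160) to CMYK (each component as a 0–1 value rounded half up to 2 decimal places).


R'=71/255≈0.2784, G'=231/255≈0.9059, B'=160/255≈0.6275
K = 1 - max(R',G',B') = 1 - 231/255 = 24/255 = 0.09411… → 0.09
(1-R'-K)/(1-K) simplifies to (max-R)/max with max = 231:
C = (231-71)/231 = 160/231 = 0.69264… → 0.69
M = (231-231)/231 = 0/231 = 0 → 0.00
Y = (231-160)/231 = 71/231 = 0.30735… → 0.31
= CMYK(0.69, 0.00, 0.31, 0.09)


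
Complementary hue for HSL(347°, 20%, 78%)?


Complement = opposite side of color wheel = hue + 180°
H' = (347 + 180) mod 360 = 167°
S and L unchanged.
= HSL(167°, 20%, 78%)


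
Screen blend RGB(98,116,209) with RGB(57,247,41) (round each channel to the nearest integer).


Screen: C = 255 - (255-A)×(255-B)/255, rounded to nearest integer
R: 255 - (255-98)×(255-57)/255 = 255 - 31086/255 ≈ 255 - 121.906 = 133.094 → 133
G: 255 - (255-116)×(255-247)/255 = 255 - 1112/255 ≈ 255 - 4.361 = 250.639 → 251
B: 255 - (255-209)×(255-41)/255 = 255 - 9844/255 ≈ 255 - 38.604 = 216.396 → 216
= RGB(133, 251, 216)


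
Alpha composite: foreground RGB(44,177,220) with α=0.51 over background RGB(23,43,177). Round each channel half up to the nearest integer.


C = α×F + (1-α)×B, with 1-α = 0.49
R: 0.51×44 + 0.49×23 = 22.44 + 11.27 = 33.71 → 34
G: 0.51×177 + 0.49×43 = 90.27 + 21.07 = 111.34 → 111
B: 0.51×220 + 0.49×177 = 112.20 + 86.73 = 198.93 → 199
= RGB(34, 111, 199)


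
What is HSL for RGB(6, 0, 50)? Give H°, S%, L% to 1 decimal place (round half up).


Normalize: R'=6/255≈0.0235, G'=0/255≈0.0000, B'=50/255≈0.1961
Max=50/255, Min=0/255, Δ=Max-Min=50/255
L = (Max+Min)/2 = (50+0)/510 = 50/510 = 0.09803… → L = 9.8%
L ≤ 0.5 → S = Δ/(Max+Min) = 50/(50+0) = 50/50 = 1 → S = 100.0%
(the 1/255 factors cancel in S and H, so raw channel differences can be used)
Max is B' → H = 60 × ((R-G)/Δ + 4) = 60 × ((6-0)/50 + 4)
  6/50 + 4 = 0.12 + 4 = 4.12
  H = 60 × 4.12 = 247.2° → H = 247.2°
= HSL(247.2°, 100.0%, 9.8%)


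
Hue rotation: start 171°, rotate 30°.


New hue = (H + rotation) mod 360
New hue = (171 + 30) mod 360
= 201 mod 360
= 201°


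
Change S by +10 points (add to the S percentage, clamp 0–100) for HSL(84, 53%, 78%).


Original S = 53%
Adjustment = +10 percentage points
New S = 53 + (10) = 63
Clamp to [0, 100] → 63
= HSL(84°, 63%, 78%)


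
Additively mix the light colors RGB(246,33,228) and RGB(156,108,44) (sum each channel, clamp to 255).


Additive: each channel = min(255, C₁+C₂)
R: 246+156 = 402 → 255
G: 33+108 = 141 → 141
B: 228+44 = 272 → 255
= RGB(255, 141, 255)


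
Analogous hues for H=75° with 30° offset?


Base hue: 75°
Left analog: (75 - 30) mod 360 = 45°
Right analog: (75 + 30) mod 360 = 105°
Analogous hues = 45° and 105°


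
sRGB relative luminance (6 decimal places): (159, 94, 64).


Linearize each channel (sRGB transfer function): c = v/255; c_lin = c/12.92 if c ≤ 0.04045, else ((c+0.055)/1.055)^2.4
  R: 159/255 ≈ 0.623529 > 0.04045 → ((0.623529+0.055)/1.055)^2.4 ≈ 0.346704
  G: 94/255 ≈ 0.368627 > 0.04045 → ((0.368627+0.055)/1.055)^2.4 ≈ 0.111932
  B: 64/255 ≈ 0.250980 > 0.04045 → ((0.250980+0.055)/1.055)^2.4 ≈ 0.051269
R_lin = 0.346704, G_lin = 0.111932, B_lin = 0.051269
L = 0.2126×R + 0.7152×G + 0.0722×B
L = 0.2126×0.346704 + 0.7152×0.111932 + 0.0722×0.051269
L ≈ 0.157465


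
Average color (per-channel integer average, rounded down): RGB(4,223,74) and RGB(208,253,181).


Midpoint: each channel = ⌊(C₁+C₂)/2⌋
R: ⌊(4+208)/2⌋ = 106
G: ⌊(223+253)/2⌋ = 238
B: ⌊(74+181)/2⌋ = 127
= RGB(106, 238, 127)


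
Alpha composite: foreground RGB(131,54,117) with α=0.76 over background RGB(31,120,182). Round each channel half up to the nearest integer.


C = α×F + (1-α)×B, with 1-α = 0.24
R: 0.76×131 + 0.24×31 = 99.56 + 7.44 = 107.00 → 107
G: 0.76×54 + 0.24×120 = 41.04 + 28.80 = 69.84 → 70
B: 0.76×117 + 0.24×182 = 88.92 + 43.68 = 132.60 → 133
= RGB(107, 70, 133)


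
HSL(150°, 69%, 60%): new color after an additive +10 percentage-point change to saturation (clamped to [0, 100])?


Original S = 69%
Adjustment = +10 percentage points
New S = 69 + (10) = 79
Clamp to [0, 100] → 79
= HSL(150°, 79%, 60%)


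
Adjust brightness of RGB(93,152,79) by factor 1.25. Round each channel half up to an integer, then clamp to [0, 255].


Multiply each channel by 1.25, round half up, clamp to [0, 255]
R: 93×1.25 = 116.25 → round → 116
G: 152×1.25 = 190
B: 79×1.25 = 98.75 → round → 99
= RGB(116, 190, 99)


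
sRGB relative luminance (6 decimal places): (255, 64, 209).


Linearize each channel (sRGB transfer function): c = v/255; c_lin = c/12.92 if c ≤ 0.04045, else ((c+0.055)/1.055)^2.4
  R: 255/255 ≈ 1.000000 > 0.04045 → ((1.000000+0.055)/1.055)^2.4 ≈ 1.000000
  G: 64/255 ≈ 0.250980 > 0.04045 → ((0.250980+0.055)/1.055)^2.4 ≈ 0.051269
  B: 209/255 ≈ 0.819608 > 0.04045 → ((0.819608+0.055)/1.055)^2.4 ≈ 0.637597
R_lin = 1.000000, G_lin = 0.051269, B_lin = 0.637597
L = 0.2126×R + 0.7152×G + 0.0722×B
L = 0.2126×1.000000 + 0.7152×0.051269 + 0.0722×0.637597
L ≈ 0.295302


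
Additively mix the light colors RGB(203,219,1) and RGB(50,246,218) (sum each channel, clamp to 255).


Additive: each channel = min(255, C₁+C₂)
R: 203+50 = 253 → 253
G: 219+246 = 465 → 255
B: 1+218 = 219 → 219
= RGB(253, 255, 219)


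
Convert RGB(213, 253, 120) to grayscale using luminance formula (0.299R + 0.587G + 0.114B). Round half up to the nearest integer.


Gray = 0.299×R + 0.587×G + 0.114×B
Gray = 0.299×213 + 0.587×253 + 0.114×120
Gray = 63.687 + 148.511 + 13.680
Gray = 225.878 → round half up → 226
Gray = 226


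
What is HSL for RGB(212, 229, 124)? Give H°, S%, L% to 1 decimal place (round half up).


Normalize: R'=212/255≈0.8314, G'=229/255≈0.8980, B'=124/255≈0.4863
Max=229/255, Min=124/255, Δ=Max-Min=105/255
L = (Max+Min)/2 = (229+124)/510 = 353/510 = 0.69215… → L = 69.2%
L > 0.5 → S = Δ/(2-Max-Min) = 105/(510-229-124) = 105/157 = 0.66878… → S = 66.9%
(the 1/255 factors cancel in S and H, so raw channel differences can be used)
Max is G' → H = 60 × ((B-R)/Δ + 2) = 60 × ((124-212)/105 + 2)
  -88/105 + 2 = -0.8380… + 2 = 1.1619…
  H = 60 × 1.1619… = 69.714…° → H = 69.7°
= HSL(69.7°, 66.9%, 69.2%)


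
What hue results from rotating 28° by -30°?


New hue = (H + rotation) mod 360
New hue = (28 -30) mod 360
= -2 mod 360
= 358°


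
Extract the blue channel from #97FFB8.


Color: #97FFB8
R = 97 = 151
G = FF = 255
B = B8 = 184
Blue = 184


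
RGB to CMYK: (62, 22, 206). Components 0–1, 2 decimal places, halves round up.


R'=62/255≈0.2431, G'=22/255≈0.0863, B'=206/255≈0.8078
K = 1 - max(R',G',B') = 1 - 206/255 = 49/255 = 0.19215… → 0.19
(1-R'-K)/(1-K) simplifies to (max-R)/max with max = 206:
C = (206-62)/206 = 144/206 = 0.69902… → 0.70
M = (206-22)/206 = 184/206 = 0.89320… → 0.89
Y = (206-206)/206 = 0/206 = 0 → 0.00
= CMYK(0.70, 0.89, 0.00, 0.19)


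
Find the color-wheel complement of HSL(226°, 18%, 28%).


Complement = opposite side of color wheel = hue + 180°
H' = (226 + 180) mod 360 = 46°
S and L unchanged.
= HSL(46°, 18%, 28%)


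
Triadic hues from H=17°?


Triadic: equally spaced at 120° intervals
H1 = 17°
H2 = (17 + 120) mod 360 = 137°
H3 = (17 + 240) mod 360 = 257°
Triadic = 17°, 137°, 257°


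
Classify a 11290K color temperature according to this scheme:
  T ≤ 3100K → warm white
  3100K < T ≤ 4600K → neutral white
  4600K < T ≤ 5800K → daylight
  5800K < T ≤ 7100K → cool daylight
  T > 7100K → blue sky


Temperature: 11290K
11290K > 7100K → blue sky
Classification: blue sky


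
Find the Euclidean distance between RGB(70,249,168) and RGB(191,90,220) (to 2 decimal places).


d = √[(R₁-R₂)² + (G₁-G₂)² + (B₁-B₂)²]
d = √[(70-191)² + (249-90)² + (168-220)²]
d = √[14641 + 25281 + 2704]
d = √42626
d ≈ 206.46


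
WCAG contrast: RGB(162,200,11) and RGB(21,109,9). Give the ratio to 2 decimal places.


Linearize each sRGB channel c=v/255: c/12.92 if c ≤ 0.04045 else ((c+0.055)/1.055)^2.4
L = 0.2126×R_lin + 0.7152×G_lin + 0.0722×B_lin
Color 1 (162,200,11):
  R=162: 162/255≈0.6353 > 0.04045 → ((0.6353+0.055)/1.055)^2.4 ≈ 0.36131
  G=200: 200/255≈0.7843 > 0.04045 → ((0.7843+0.055)/1.055)^2.4 ≈ 0.57758
  B=11: 11/255≈0.0431 > 0.04045 → ((0.0431+0.055)/1.055)^2.4 ≈ 0.00335
  L1 = 0.2126×0.36131 + 0.7152×0.57758 + 0.0722×0.00335 ≈ 0.49014
Color 2 (21,109,9):
  R=21: 21/255≈0.0824 > 0.04045 → ((0.0824+0.055)/1.055)^2.4 ≈ 0.00750
  G=109: 109/255≈0.4275 > 0.04045 → ((0.4275+0.055)/1.055)^2.4 ≈ 0.15293
  B=9: 9/255≈0.0353 ≤ 0.04045 → 0.0353/12.92 ≈ 0.00273
  L2 = 0.2126×0.00750 + 0.7152×0.15293 + 0.0722×0.00273 ≈ 0.11116
Lighter = 0.49014, Darker = 0.11116
Ratio = (L_lighter + 0.05) / (L_darker + 0.05)
Ratio = (0.49014 + 0.05) / (0.11116 + 0.05) = 0.54014 / 0.16116 ≈ 3.3515
Ratio ≈ 3.35:1


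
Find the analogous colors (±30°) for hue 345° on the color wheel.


Base hue: 345°
Left analog: (345 - 30) mod 360 = 315°
Right analog: (345 + 30) mod 360 = 15°
Analogous hues = 315° and 15°


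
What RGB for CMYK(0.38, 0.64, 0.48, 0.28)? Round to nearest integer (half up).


R = 255 × (1-C) × (1-K) = 255 × 0.62 × 0.72 = 113.832 → 114
G = 255 × (1-M) × (1-K) = 255 × 0.36 × 0.72 = 66.096 → 66
B = 255 × (1-Y) × (1-K) = 255 × 0.52 × 0.72 = 95.472 → 95
= RGB(114, 66, 95)
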